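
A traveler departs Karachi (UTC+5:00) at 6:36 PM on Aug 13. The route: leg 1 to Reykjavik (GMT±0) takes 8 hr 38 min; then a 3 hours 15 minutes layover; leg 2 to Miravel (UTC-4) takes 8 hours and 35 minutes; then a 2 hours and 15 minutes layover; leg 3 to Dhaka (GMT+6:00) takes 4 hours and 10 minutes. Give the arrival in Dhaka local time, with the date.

Convert departure to UTC: 6:36 PM − 5:00 = 1:36 PM UTC on Aug 13.
Add 8 hours 38 minutes leg 1 → 10:14 PM UTC.
Add 3 hours 15 minutes layover in Reykjavik → 1:29 AM UTC (Aug 14).
Add 8 hours and 35 minutes leg 2 → 10:04 AM UTC.
Add 2 hours and 15 minutes layover in Miravel → 12:19 PM UTC.
Add 4 hours 10 minutes leg 3 → 4:29 PM UTC.
Dhaka is UTC+6:00, so local arrival = 4:29 PM + 6:00 = 10:29 PM on Aug 14.

10:29 PM on August 14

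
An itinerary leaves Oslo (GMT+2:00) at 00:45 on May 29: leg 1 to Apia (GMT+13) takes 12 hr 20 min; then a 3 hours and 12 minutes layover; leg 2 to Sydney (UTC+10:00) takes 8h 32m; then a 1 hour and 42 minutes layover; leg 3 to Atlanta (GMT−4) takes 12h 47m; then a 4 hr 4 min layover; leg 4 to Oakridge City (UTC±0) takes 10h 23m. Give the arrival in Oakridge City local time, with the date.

03:45 on May 31

Convert departure to UTC: 00:45 − 2:00 = 22:45 UTC on May 28.
Add 12 hours 20 minutes leg 1 → 11:05 UTC (May 29).
Add 3 hours and 12 minutes layover in Apia → 14:17 UTC.
Add 8 hours 32 minutes leg 2 → 22:49 UTC.
Add 1 hour 42 minutes layover in Sydney → 00:31 UTC (May 30).
Add 12 hours and 47 minutes leg 3 → 13:18 UTC.
Add 4 hours and 4 minutes layover in Atlanta → 17:22 UTC.
Add 10 hours and 23 minutes leg 4 → 03:45 UTC (May 31).
Oakridge City is UTC+0, so local arrival is the same: 03:45 on May 31.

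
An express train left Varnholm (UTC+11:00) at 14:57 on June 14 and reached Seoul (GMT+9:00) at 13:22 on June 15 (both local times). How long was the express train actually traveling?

Seoul is 2:00 behind Varnholm.
Clock-face elapsed time (ignoring zones) is 22 hours 25 minutes.
Actual elapsed = 22 hours 25 minutes + 2:00 = 24 hours 25 minutes.

24 hours 25 minutes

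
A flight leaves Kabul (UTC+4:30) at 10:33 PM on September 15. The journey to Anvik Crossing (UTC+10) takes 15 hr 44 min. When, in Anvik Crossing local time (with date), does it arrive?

Convert departure to UTC: 10:33 PM − 4:30 = 6:03 PM UTC on Sep 15.
Add 15 hours and 44 minutes travel time → 9:47 AM UTC (Sep 16).
Anvik Crossing is UTC+10:00, so local arrival = 9:47 AM + 10:00 = 7:47 PM on Sep 16.

7:47 PM on Sep 16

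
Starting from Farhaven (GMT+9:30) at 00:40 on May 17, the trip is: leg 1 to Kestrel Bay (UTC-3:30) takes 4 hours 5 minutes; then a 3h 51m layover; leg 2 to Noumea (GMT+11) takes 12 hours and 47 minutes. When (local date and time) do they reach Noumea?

Convert departure to UTC: 00:40 − 9:30 = 15:10 UTC on May 16.
Add 4 hours and 5 minutes leg 1 → 19:15 UTC.
Add 3 hours and 51 minutes layover in Kestrel Bay → 23:06 UTC.
Add 12 hours 47 minutes leg 2 → 11:53 UTC (May 17).
Noumea is UTC+11:00, so local arrival = 11:53 + 11:00 = 22:53 on May 17.

22:53 on May 17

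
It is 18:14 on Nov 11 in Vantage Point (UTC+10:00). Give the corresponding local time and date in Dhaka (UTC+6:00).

14:14 on Nov 11

In UTC: 18:14 − 10:00 = 08:14 on Nov 11.
Dhaka is UTC+6:00: 08:14 + 6:00 = 14:14 on Nov 11.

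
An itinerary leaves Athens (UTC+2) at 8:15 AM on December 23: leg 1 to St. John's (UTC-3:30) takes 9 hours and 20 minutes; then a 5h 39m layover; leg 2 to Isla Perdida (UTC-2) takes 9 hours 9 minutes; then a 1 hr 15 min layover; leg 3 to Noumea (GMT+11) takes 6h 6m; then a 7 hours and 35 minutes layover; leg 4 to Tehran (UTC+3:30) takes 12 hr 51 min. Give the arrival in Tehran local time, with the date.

1:40 PM on December 25

Convert departure to UTC: 8:15 AM − 2:00 = 6:15 AM UTC on Dec 23.
Add 9 hours 20 minutes leg 1 → 3:35 PM UTC.
Add 5 hours 39 minutes layover in St. John's → 9:14 PM UTC.
Add 9 hours and 9 minutes leg 2 → 6:23 AM UTC (Dec 24).
Add 1 hour 15 minutes layover in Isla Perdida → 7:38 AM UTC.
Add 6 hours and 6 minutes leg 3 → 1:44 PM UTC.
Add 7 hours 35 minutes layover in Noumea → 9:19 PM UTC.
Add 12 hours 51 minutes leg 4 → 10:10 AM UTC (Dec 25).
Tehran is UTC+3:30, so local arrival = 10:10 AM + 3:30 = 1:40 PM on Dec 25.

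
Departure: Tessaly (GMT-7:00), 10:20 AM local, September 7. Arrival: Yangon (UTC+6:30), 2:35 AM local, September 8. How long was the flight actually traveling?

2 hours 45 minutes

Departure in UTC: 10:20 AM + 7:00 = 5:20 PM on Sep 7.
Arrival in UTC: 2:35 AM − 6:30 = 8:05 PM on Sep 7.
Elapsed = 8:05 PM − 5:20 PM = 2 hours 45 minutes.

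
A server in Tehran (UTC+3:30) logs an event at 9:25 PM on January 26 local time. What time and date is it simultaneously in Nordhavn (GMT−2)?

In UTC: 9:25 PM − 3:30 = 5:55 PM on Jan 26.
Nordhavn is UTC−2:00: 5:55 PM − 2:00 = 3:55 PM on Jan 26.

3:55 PM on January 26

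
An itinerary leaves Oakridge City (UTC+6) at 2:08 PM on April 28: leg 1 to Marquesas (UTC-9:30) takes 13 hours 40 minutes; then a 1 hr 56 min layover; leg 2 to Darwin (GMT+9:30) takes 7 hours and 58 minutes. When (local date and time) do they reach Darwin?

Convert departure to UTC: 2:08 PM − 6:00 = 8:08 AM UTC on Apr 28.
Add 13 hours 40 minutes leg 1 → 9:48 PM UTC.
Add 1 hour 56 minutes layover in Marquesas → 11:44 PM UTC.
Add 7 hours and 58 minutes leg 2 → 7:42 AM UTC (Apr 29).
Darwin is UTC+9:30, so local arrival = 7:42 AM + 9:30 = 5:12 PM on Apr 29.

5:12 PM on Apr 29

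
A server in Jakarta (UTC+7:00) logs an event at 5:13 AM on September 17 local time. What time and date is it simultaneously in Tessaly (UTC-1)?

9:13 PM on Sep 16

Tessaly is 8:00 behind Jakarta.
Shift by the zone difference: 5:13 AM − 8:00 = 9:13 PM on Sep 16 in Tessaly.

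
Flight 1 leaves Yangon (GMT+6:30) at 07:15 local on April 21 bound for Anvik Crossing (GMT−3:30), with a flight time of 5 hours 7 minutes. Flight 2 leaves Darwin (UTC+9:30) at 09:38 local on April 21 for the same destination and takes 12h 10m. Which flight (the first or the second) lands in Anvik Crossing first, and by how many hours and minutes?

the first, by 6 hours 26 minutes

Flight 1 in UTC: 07:15 − 6:30 = 00:45 on Apr 21.
+5 hours 7 minutes → arrive 05:52 UTC on Apr 21.
Flight 2 in UTC: 09:38 − 9:30 = 00:08 on Apr 21.
+12 hours 10 minutes → arrive 12:18 UTC on Apr 21.
Flight 1 lands earlier by 6 hours 26 minutes.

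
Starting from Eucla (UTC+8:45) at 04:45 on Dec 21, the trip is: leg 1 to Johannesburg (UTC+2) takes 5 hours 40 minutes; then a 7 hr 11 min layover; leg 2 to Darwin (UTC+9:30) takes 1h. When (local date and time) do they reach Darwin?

Convert departure to UTC: 04:45 − 8:45 = 20:00 UTC on Dec 20.
Add 5 hours 40 minutes leg 1 → 01:40 UTC (Dec 21).
Add 7 hours 11 minutes layover in Johannesburg → 08:51 UTC.
Add 1 hour leg 2 → 09:51 UTC.
Darwin is UTC+9:30, so local arrival = 09:51 + 9:30 = 19:21 on Dec 21.

19:21 on Dec 21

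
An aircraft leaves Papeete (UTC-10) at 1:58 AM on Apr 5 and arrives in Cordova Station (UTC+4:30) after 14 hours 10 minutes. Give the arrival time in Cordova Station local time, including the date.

6:38 AM on April 6

Convert departure to UTC: 1:58 AM + 10:00 = 11:58 AM UTC on Apr 5.
Add 14 hours and 10 minutes travel time → 2:08 AM UTC (Apr 6).
Cordova Station is UTC+4:30, so local arrival = 2:08 AM + 4:30 = 6:38 AM on Apr 6.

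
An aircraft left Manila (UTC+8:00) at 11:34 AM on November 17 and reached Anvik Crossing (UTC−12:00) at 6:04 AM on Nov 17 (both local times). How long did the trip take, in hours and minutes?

14 hours 30 minutes

Departure in UTC: 11:34 AM − 8:00 = 3:34 AM on Nov 17.
Arrival in UTC: 6:04 AM + 12:00 = 6:04 PM on Nov 17.
Elapsed = 6:04 PM − 3:34 AM = 14 hours 30 minutes.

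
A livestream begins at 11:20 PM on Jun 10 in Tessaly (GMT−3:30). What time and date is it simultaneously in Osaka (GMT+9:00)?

In UTC: 11:20 PM + 3:30 = 2:50 AM on Jun 11.
Osaka is UTC+9:00: 2:50 AM + 9:00 = 11:50 AM on Jun 11.

11:50 AM on June 11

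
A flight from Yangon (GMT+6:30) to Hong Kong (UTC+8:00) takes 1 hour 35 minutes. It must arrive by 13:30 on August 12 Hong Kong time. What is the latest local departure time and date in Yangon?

Target arrival in UTC: 13:30 − 8:00 = 05:30 on Aug 12.
Subtract 1 hour 35 minutes → departure 03:55 UTC on Aug 12.
Yangon is UTC+6:30: 03:55 + 6:30 = 10:25 on Aug 12.

10:25 on August 12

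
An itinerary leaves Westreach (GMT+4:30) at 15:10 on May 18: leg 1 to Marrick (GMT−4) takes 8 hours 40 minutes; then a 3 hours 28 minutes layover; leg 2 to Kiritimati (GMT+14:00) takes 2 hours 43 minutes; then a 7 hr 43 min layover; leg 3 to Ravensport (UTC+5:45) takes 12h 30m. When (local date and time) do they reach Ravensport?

03:29 on May 20

Convert departure to UTC: 15:10 − 4:30 = 10:40 UTC on May 18.
Add 8 hours 40 minutes leg 1 → 19:20 UTC.
Add 3 hours and 28 minutes layover in Marrick → 22:48 UTC.
Add 2 hours 43 minutes leg 2 → 01:31 UTC (May 19).
Add 7 hours 43 minutes layover in Kiritimati → 09:14 UTC.
Add 12 hours and 30 minutes leg 3 → 21:44 UTC.
Ravensport is UTC+5:45, so local arrival = 21:44 + 5:45 = 03:29 on May 20.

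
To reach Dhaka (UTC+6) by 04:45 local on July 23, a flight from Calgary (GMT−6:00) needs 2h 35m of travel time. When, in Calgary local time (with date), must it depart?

Target arrival in UTC: 04:45 − 6:00 = 22:45 on Jul 22.
Subtract 2 hours 35 minutes → departure 20:10 UTC on Jul 22.
Calgary is UTC−6:00: 20:10 − 6:00 = 14:10 on Jul 22.

14:10 on July 22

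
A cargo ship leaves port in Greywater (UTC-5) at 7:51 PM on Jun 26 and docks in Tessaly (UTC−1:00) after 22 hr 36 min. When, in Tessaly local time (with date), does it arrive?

10:27 PM on June 27

Tessaly is 4:00 ahead of Greywater.
After 22 hours and 36 minutes it is 6:27 PM (Jun 27) in Greywater.
Shift by the zone difference: 6:27 PM + 4:00 = 10:27 PM on Jun 27 in Tessaly.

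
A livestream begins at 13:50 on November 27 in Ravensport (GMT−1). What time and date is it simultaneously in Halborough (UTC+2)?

16:50 on November 27

In UTC: 13:50 + 1:00 = 14:50 on Nov 27.
Halborough is UTC+2:00: 14:50 + 2:00 = 16:50 on Nov 27.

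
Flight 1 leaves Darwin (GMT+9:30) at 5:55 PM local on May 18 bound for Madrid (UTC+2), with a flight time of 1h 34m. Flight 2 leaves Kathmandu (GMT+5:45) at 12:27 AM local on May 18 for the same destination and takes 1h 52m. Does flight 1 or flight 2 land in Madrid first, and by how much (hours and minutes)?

Flight 1 in UTC: 5:55 PM − 9:30 = 8:25 AM on May 18.
+1 hour 34 minutes → arrive 9:59 AM UTC on May 18.
Flight 2 in UTC: 12:27 AM − 5:45 = 6:42 PM on May 17.
+1 hour 52 minutes → arrive 8:34 PM UTC on May 17.
Flight 2 lands earlier by 13 hours 25 minutes.

the second, by 13 hours 25 minutes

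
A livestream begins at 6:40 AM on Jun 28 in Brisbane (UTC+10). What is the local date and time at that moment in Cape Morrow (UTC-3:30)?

5:10 PM on June 27

In UTC: 6:40 AM − 10:00 = 8:40 PM on Jun 27.
Cape Morrow is UTC−3:30: 8:40 PM − 3:30 = 5:10 PM on Jun 27.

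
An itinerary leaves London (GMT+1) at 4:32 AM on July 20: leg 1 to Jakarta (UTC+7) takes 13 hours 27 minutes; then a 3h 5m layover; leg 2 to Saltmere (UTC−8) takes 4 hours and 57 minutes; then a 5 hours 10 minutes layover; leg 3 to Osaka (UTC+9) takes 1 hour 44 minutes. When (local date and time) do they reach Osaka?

Convert departure to UTC: 4:32 AM − 1:00 = 3:32 AM UTC on Jul 20.
Add 13 hours 27 minutes leg 1 → 4:59 PM UTC.
Add 3 hours and 5 minutes layover in Jakarta → 8:04 PM UTC.
Add 4 hours 57 minutes leg 2 → 1:01 AM UTC (Jul 21).
Add 5 hours and 10 minutes layover in Saltmere → 6:11 AM UTC.
Add 1 hour and 44 minutes leg 3 → 7:55 AM UTC.
Osaka is UTC+9:00, so local arrival = 7:55 AM + 9:00 = 4:55 PM on Jul 21.

4:55 PM on July 21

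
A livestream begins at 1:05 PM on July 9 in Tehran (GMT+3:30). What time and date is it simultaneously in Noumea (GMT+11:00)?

In UTC: 1:05 PM − 3:30 = 9:35 AM on Jul 9.
Noumea is UTC+11:00: 9:35 AM + 11:00 = 8:35 PM on Jul 9.

8:35 PM on Jul 9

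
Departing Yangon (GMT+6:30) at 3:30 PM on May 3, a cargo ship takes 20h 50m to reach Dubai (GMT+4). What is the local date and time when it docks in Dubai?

Dubai is 2:30 behind Yangon.
After 20 hours 50 minutes it is 12:20 PM (May 4) in Yangon.
Shift by the zone difference: 12:20 PM − 2:30 = 9:50 AM on May 4 in Dubai.

9:50 AM on May 4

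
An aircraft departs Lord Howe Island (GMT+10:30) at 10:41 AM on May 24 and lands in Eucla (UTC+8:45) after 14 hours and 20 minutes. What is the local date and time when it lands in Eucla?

11:16 PM on May 24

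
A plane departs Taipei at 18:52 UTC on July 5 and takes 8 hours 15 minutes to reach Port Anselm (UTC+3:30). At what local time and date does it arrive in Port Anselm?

06:37 on Jul 6

Departure is given in UTC: 18:52 on Jul 5.
Add 8 hours and 15 minutes → 03:07 UTC (Jul 6).
Port Anselm is UTC+3:30: 03:07 + 3:30 = 06:37 on Jul 6.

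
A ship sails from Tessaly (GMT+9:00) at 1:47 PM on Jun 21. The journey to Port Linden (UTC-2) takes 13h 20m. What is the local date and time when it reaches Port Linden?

4:07 PM on June 21

Convert departure to UTC: 1:47 PM − 9:00 = 4:47 AM UTC on Jun 21.
Add 13 hours and 20 minutes travel time → 6:07 PM UTC.
Port Linden is UTC−2:00, so local arrival = 6:07 PM − 2:00 = 4:07 PM on Jun 21.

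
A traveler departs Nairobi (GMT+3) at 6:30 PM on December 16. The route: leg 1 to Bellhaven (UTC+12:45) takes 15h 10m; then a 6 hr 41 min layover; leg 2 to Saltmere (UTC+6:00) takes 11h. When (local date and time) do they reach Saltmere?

Convert departure to UTC: 6:30 PM − 3:00 = 3:30 PM UTC on Dec 16.
Add 15 hours and 10 minutes leg 1 → 6:40 AM UTC (Dec 17).
Add 6 hours and 41 minutes layover in Bellhaven → 1:21 PM UTC.
Add 11 hours leg 2 → 12:21 AM UTC (Dec 18).
Saltmere is UTC+6:00, so local arrival = 12:21 AM + 6:00 = 6:21 AM on Dec 18.

6:21 AM on December 18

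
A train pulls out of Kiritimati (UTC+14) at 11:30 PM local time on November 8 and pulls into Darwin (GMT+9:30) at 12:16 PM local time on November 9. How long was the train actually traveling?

17 hours 16 minutes

Darwin is 4:30 behind Kiritimati.
Clock-face elapsed time (ignoring zones) is 12 hours 46 minutes.
Actual elapsed = 12 hours 46 minutes + 4:30 = 17 hours 16 minutes.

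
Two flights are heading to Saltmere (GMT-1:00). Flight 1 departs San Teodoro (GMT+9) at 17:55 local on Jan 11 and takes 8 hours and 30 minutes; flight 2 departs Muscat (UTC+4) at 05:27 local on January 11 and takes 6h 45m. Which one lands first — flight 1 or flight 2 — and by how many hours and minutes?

Flight 1 in UTC: 17:55 − 9:00 = 08:55 on Jan 11.
+8 hours and 30 minutes → arrive 17:25 UTC on Jan 11.
Flight 2 in UTC: 05:27 − 4:00 = 01:27 on Jan 11.
+6 hours and 45 minutes → arrive 08:12 UTC on Jan 11.
Flight 2 lands earlier by 9 hours 13 minutes.

the second, by 9 hours 13 minutes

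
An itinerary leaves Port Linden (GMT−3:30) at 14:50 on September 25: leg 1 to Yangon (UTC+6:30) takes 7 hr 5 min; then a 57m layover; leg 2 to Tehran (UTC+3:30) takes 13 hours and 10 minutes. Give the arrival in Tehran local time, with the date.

Convert departure to UTC: 14:50 + 3:30 = 18:20 UTC on Sep 25.
Add 7 hours and 5 minutes leg 1 → 01:25 UTC (Sep 26).
Add 57 minutes layover in Yangon → 02:22 UTC.
Add 13 hours and 10 minutes leg 2 → 15:32 UTC.
Tehran is UTC+3:30, so local arrival = 15:32 + 3:30 = 19:02 on Sep 26.

19:02 on September 26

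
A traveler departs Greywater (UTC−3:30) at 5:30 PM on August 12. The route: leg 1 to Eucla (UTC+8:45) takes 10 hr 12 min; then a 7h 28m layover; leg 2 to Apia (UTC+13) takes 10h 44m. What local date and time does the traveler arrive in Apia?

2:24 PM on August 14

Convert departure to UTC: 5:30 PM + 3:30 = 9:00 PM UTC on Aug 12.
Add 10 hours 12 minutes leg 1 → 7:12 AM UTC (Aug 13).
Add 7 hours and 28 minutes layover in Eucla → 2:40 PM UTC.
Add 10 hours 44 minutes leg 2 → 1:24 AM UTC (Aug 14).
Apia is UTC+13:00, so local arrival = 1:24 AM + 13:00 = 2:24 PM on Aug 14.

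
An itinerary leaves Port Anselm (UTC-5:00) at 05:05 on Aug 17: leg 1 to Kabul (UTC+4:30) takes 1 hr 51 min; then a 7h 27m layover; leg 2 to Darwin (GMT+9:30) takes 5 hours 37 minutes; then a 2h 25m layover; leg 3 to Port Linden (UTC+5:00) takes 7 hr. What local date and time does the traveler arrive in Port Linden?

Convert departure to UTC: 05:05 + 5:00 = 10:05 UTC on Aug 17.
Add 1 hour 51 minutes leg 1 → 11:56 UTC.
Add 7 hours 27 minutes layover in Kabul → 19:23 UTC.
Add 5 hours 37 minutes leg 2 → 01:00 UTC (Aug 18).
Add 2 hours and 25 minutes layover in Darwin → 03:25 UTC.
Add 7 hours leg 3 → 10:25 UTC.
Port Linden is UTC+5:00, so local arrival = 10:25 + 5:00 = 15:25 on Aug 18.

15:25 on Aug 18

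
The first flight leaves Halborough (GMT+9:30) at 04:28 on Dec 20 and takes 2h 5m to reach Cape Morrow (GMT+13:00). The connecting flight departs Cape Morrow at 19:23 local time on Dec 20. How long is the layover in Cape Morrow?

9 hours 20 minutes

Convert departure to UTC: 04:28 − 9:30 = 18:58 UTC on Dec 19.
Add 2 hours and 5 minutes flight time → 21:03 UTC.
Cape Morrow is UTC+13:00, so local arrival = 21:03 + 13:00 = 10:03 on Dec 20.
Layover = 19:23 − 10:03 = 9 hours 20 minutes.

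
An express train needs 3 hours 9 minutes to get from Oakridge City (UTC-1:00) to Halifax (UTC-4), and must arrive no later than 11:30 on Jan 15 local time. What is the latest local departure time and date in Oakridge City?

Target arrival in UTC: 11:30 + 4:00 = 15:30 on Jan 15.
Subtract 3 hours 9 minutes → departure 12:21 UTC on Jan 15.
Oakridge City is UTC−1:00: 12:21 − 1:00 = 11:21 on Jan 15.

11:21 on January 15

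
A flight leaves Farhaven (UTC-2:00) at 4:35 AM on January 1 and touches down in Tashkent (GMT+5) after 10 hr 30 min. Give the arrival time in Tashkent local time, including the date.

Convert departure to UTC: 4:35 AM + 2:00 = 6:35 AM UTC on Jan 1.
Add 10 hours and 30 minutes travel time → 5:05 PM UTC.
Tashkent is UTC+5:00, so local arrival = 5:05 PM + 5:00 = 10:05 PM on Jan 1.

10:05 PM on January 1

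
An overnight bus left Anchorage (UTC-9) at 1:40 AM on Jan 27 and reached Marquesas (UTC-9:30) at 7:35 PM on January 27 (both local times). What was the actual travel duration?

18 hours 25 minutes

Departure in UTC: 1:40 AM + 9:00 = 10:40 AM on Jan 27.
Arrival in UTC: 7:35 PM + 9:30 = 5:05 AM on Jan 28.
Elapsed = 5:05 AM − 10:40 AM (+1 day) = 18 hours 25 minutes.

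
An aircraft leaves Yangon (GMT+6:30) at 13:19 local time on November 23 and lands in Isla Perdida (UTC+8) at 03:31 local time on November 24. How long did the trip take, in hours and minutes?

Departure in UTC: 13:19 − 6:30 = 06:49 on Nov 23.
Arrival in UTC: 03:31 − 8:00 = 19:31 on Nov 23.
Elapsed = 19:31 − 06:49 = 12 hours 42 minutes.

12 hours 42 minutes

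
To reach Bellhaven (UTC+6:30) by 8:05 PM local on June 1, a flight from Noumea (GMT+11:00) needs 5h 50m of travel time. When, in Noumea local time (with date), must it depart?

6:45 PM on Jun 1

Target arrival in UTC: 8:05 PM − 6:30 = 1:35 PM on Jun 1.
Subtract 5 hours and 50 minutes → departure 7:45 AM UTC on Jun 1.
Noumea is UTC+11:00: 7:45 AM + 11:00 = 6:45 PM on Jun 1.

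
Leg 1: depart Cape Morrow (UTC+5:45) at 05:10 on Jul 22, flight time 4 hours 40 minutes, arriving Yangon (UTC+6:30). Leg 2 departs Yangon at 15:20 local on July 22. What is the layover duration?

Convert departure to UTC: 05:10 − 5:45 = 23:25 UTC on Jul 21.
Add 4 hours and 40 minutes flight time → 04:05 UTC (Jul 22).
Yangon is UTC+6:30, so local arrival = 04:05 + 6:30 = 10:35 on Jul 22.
Layover = 15:20 − 10:35 = 4 hours 45 minutes.

4 hours 45 minutes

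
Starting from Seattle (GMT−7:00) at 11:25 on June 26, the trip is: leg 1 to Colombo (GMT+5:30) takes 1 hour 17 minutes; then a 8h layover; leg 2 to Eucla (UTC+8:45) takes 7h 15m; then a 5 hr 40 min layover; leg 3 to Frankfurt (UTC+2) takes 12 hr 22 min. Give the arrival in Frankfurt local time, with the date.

06:59 on June 28

Convert departure to UTC: 11:25 + 7:00 = 18:25 UTC on Jun 26.
Add 1 hour 17 minutes leg 1 → 19:42 UTC.
Add 8 hours layover in Colombo → 03:42 UTC (Jun 27).
Add 7 hours 15 minutes leg 2 → 10:57 UTC.
Add 5 hours 40 minutes layover in Eucla → 16:37 UTC.
Add 12 hours and 22 minutes leg 3 → 04:59 UTC (Jun 28).
Frankfurt is UTC+2:00, so local arrival = 04:59 + 2:00 = 06:59 on Jun 28.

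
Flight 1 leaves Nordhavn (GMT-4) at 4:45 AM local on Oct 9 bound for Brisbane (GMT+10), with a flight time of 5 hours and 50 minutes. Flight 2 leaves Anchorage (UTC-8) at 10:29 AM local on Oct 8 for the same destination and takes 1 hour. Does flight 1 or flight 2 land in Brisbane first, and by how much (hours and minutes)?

the second, by 19 hours 6 minutes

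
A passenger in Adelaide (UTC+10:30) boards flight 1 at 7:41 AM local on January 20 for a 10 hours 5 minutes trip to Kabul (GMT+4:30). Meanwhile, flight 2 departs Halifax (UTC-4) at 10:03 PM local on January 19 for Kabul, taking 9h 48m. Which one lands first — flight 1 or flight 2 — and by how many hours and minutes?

the first, by 4 hours 35 minutes

Flight 1 in UTC: 7:41 AM − 10:30 = 9:11 PM on Jan 19.
+10 hours and 5 minutes → arrive 7:16 AM UTC on Jan 20.
Flight 2 in UTC: 10:03 PM + 4:00 = 2:03 AM on Jan 20.
+9 hours 48 minutes → arrive 11:51 AM UTC on Jan 20.
Flight 1 lands earlier by 4 hours 35 minutes.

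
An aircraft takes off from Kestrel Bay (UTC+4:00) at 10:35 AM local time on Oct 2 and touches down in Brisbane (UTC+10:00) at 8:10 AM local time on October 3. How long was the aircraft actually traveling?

15 hours 35 minutes

Departure in UTC: 10:35 AM − 4:00 = 6:35 AM on Oct 2.
Arrival in UTC: 8:10 AM − 10:00 = 10:10 PM on Oct 2.
Elapsed = 10:10 PM − 6:35 AM = 15 hours 35 minutes.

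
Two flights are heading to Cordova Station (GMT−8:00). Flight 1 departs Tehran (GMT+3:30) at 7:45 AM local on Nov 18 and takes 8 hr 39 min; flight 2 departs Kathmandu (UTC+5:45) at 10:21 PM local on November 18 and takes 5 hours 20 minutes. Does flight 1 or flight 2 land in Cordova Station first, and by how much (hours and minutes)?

the first, by 9 hours 2 minutes

Flight 1 in UTC: 7:45 AM − 3:30 = 4:15 AM on Nov 18.
+8 hours and 39 minutes → arrive 12:54 PM UTC on Nov 18.
Flight 2 in UTC: 10:21 PM − 5:45 = 4:36 PM on Nov 18.
+5 hours 20 minutes → arrive 9:56 PM UTC on Nov 18.
Flight 1 lands earlier by 9 hours 2 minutes.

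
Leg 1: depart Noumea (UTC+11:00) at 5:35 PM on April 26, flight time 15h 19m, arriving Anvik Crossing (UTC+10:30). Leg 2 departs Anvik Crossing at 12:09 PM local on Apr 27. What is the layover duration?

3 hours 45 minutes

Convert departure to UTC: 5:35 PM − 11:00 = 6:35 AM UTC on Apr 26.
Add 15 hours 19 minutes flight time → 9:54 PM UTC.
Anvik Crossing is UTC+10:30, so local arrival = 9:54 PM + 10:30 = 8:24 AM on Apr 27.
Layover = 12:09 PM − 8:24 AM = 3 hours 45 minutes.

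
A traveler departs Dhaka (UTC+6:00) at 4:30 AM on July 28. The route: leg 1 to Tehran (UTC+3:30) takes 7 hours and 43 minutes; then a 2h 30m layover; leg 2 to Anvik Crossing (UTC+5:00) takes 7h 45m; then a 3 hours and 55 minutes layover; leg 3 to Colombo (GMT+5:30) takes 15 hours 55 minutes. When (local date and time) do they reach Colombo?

5:48 PM on July 29

Convert departure to UTC: 4:30 AM − 6:00 = 10:30 PM UTC on Jul 27.
Add 7 hours and 43 minutes leg 1 → 6:13 AM UTC (Jul 28).
Add 2 hours and 30 minutes layover in Tehran → 8:43 AM UTC.
Add 7 hours 45 minutes leg 2 → 4:28 PM UTC.
Add 3 hours 55 minutes layover in Anvik Crossing → 8:23 PM UTC.
Add 15 hours and 55 minutes leg 3 → 12:18 PM UTC (Jul 29).
Colombo is UTC+5:30, so local arrival = 12:18 PM + 5:30 = 5:48 PM on Jul 29.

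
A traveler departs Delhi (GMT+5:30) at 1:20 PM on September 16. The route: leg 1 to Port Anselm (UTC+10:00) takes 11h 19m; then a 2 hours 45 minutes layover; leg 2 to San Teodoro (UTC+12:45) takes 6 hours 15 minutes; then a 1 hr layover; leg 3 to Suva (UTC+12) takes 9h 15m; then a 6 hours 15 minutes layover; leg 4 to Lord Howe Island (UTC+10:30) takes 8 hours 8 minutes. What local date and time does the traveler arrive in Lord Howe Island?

3:17 PM on September 18

Convert departure to UTC: 1:20 PM − 5:30 = 7:50 AM UTC on Sep 16.
Add 11 hours and 19 minutes leg 1 → 7:09 PM UTC.
Add 2 hours 45 minutes layover in Port Anselm → 9:54 PM UTC.
Add 6 hours and 15 minutes leg 2 → 4:09 AM UTC (Sep 17).
Add 1 hour layover in San Teodoro → 5:09 AM UTC.
Add 9 hours 15 minutes leg 3 → 2:24 PM UTC.
Add 6 hours and 15 minutes layover in Suva → 8:39 PM UTC.
Add 8 hours and 8 minutes leg 4 → 4:47 AM UTC (Sep 18).
Lord Howe Island is UTC+10:30, so local arrival = 4:47 AM + 10:30 = 3:17 PM on Sep 18.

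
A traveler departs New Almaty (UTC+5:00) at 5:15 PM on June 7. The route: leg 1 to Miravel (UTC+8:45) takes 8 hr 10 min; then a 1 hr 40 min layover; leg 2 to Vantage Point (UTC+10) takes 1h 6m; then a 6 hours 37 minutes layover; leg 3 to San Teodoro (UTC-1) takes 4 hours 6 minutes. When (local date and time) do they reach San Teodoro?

Convert departure to UTC: 5:15 PM − 5:00 = 12:15 PM UTC on Jun 7.
Add 8 hours and 10 minutes leg 1 → 8:25 PM UTC.
Add 1 hour 40 minutes layover in Miravel → 10:05 PM UTC.
Add 1 hour and 6 minutes leg 2 → 11:11 PM UTC.
Add 6 hours 37 minutes layover in Vantage Point → 5:48 AM UTC (Jun 8).
Add 4 hours and 6 minutes leg 3 → 9:54 AM UTC.
San Teodoro is UTC−1:00, so local arrival = 9:54 AM − 1:00 = 8:54 AM on Jun 8.

8:54 AM on June 8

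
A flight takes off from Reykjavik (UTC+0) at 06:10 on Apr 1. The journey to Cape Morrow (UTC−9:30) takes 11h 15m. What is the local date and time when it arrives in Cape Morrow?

07:55 on April 1

Reykjavik is at UTC+0, so departure is already 06:10 UTC on Apr 1.
Add 11 hours 15 minutes travel time → 17:25 UTC.
Cape Morrow is UTC−9:30, so local arrival = 17:25 − 9:30 = 07:55 on Apr 1.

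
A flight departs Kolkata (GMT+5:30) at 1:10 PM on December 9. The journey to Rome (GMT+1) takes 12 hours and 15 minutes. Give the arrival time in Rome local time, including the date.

8:55 PM on Dec 9

Rome is 4:30 behind Kolkata.
After 12 hours 15 minutes it is 1:25 AM (Dec 10) in Kolkata.
Shift by the zone difference: 1:25 AM − 4:30 = 8:55 PM on Dec 9 in Rome.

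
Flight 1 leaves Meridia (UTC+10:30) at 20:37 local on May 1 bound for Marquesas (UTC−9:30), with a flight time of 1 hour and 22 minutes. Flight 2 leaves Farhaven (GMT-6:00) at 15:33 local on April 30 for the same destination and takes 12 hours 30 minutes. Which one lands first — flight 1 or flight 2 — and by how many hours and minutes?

Flight 1 in UTC: 20:37 − 10:30 = 10:07 on May 1.
+1 hour and 22 minutes → arrive 11:29 UTC on May 1.
Flight 2 in UTC: 15:33 + 6:00 = 21:33 on Apr 30.
+12 hours 30 minutes → arrive 10:03 UTC on May 1.
Flight 2 lands earlier by 1 hour 26 minutes.

the second, by 1 hour 26 minutes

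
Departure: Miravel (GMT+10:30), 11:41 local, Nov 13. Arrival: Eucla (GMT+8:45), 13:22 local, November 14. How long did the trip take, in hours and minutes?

27 hours 26 minutes

Departure in UTC: 11:41 − 10:30 = 01:11 on Nov 13.
Arrival in UTC: 13:22 − 8:45 = 04:37 on Nov 14.
Elapsed = 04:37 − 01:11 (+1 day) = 27 hours 26 minutes.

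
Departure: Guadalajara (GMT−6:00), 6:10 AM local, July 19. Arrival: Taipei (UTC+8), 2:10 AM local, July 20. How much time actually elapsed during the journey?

Taipei is 14:00 ahead of Guadalajara.
Clock-face elapsed time (ignoring zones) is 20 hours.
Actual elapsed = 20 hours − 14:00 = 6 hours.

6 hours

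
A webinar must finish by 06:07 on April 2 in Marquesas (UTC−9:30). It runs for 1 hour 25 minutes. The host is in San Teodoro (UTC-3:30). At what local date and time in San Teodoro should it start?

10:42 on April 2

Target end time in UTC: 06:07 + 9:30 = 15:37 on Apr 2.
Subtract 1 hour 25 minutes → start 14:12 UTC on Apr 2.
San Teodoro is UTC−3:30: 14:12 − 3:30 = 10:42 on Apr 2.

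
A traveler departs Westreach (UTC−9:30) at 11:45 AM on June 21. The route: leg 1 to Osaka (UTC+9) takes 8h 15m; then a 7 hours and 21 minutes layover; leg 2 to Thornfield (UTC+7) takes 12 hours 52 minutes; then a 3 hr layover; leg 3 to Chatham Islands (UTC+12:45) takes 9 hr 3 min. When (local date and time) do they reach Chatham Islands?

Convert departure to UTC: 11:45 AM + 9:30 = 9:15 PM UTC on Jun 21.
Add 8 hours 15 minutes leg 1 → 5:30 AM UTC (Jun 22).
Add 7 hours 21 minutes layover in Osaka → 12:51 PM UTC.
Add 12 hours and 52 minutes leg 2 → 1:43 AM UTC (Jun 23).
Add 3 hours layover in Thornfield → 4:43 AM UTC.
Add 9 hours and 3 minutes leg 3 → 1:46 PM UTC.
Chatham Islands is UTC+12:45, so local arrival = 1:46 PM + 12:45 = 2:31 AM on Jun 24.

2:31 AM on June 24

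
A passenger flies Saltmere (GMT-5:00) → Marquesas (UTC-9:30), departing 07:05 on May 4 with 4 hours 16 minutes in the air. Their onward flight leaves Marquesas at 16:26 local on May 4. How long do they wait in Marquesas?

Convert departure to UTC: 07:05 + 5:00 = 12:05 UTC on May 4.
Add 4 hours 16 minutes flight time → 16:21 UTC.
Marquesas is UTC−9:30, so local arrival = 16:21 − 9:30 = 06:51 on May 4.
Layover = 16:26 − 06:51 = 9 hours 35 minutes.

9 hours 35 minutes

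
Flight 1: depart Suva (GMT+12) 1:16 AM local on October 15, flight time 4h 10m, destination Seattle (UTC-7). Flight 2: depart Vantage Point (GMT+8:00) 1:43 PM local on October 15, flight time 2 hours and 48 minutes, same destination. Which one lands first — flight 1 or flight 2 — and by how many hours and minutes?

Flight 1 in UTC: 1:16 AM − 12:00 = 1:16 PM on Oct 14.
+4 hours and 10 minutes → arrive 5:26 PM UTC on Oct 14.
Flight 2 in UTC: 1:43 PM − 8:00 = 5:43 AM on Oct 15.
+2 hours and 48 minutes → arrive 8:31 AM UTC on Oct 15.
Flight 1 lands earlier by 15 hours 5 minutes.

the first, by 15 hours 5 minutes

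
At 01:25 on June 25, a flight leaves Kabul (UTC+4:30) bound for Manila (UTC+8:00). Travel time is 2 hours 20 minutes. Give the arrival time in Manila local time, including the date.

Convert departure to UTC: 01:25 − 4:30 = 20:55 UTC on Jun 24.
Add 2 hours 20 minutes travel time → 23:15 UTC.
Manila is UTC+8:00, so local arrival = 23:15 + 8:00 = 07:15 on Jun 25.

07:15 on June 25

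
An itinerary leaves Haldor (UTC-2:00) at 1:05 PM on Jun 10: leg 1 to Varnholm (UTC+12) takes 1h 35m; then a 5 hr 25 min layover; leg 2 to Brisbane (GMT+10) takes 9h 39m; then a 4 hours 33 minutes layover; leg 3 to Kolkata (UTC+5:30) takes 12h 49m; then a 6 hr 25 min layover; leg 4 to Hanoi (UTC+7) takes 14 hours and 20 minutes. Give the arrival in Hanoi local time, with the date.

4:51 AM on June 13

Convert departure to UTC: 1:05 PM + 2:00 = 3:05 PM UTC on Jun 10.
Add 1 hour 35 minutes leg 1 → 4:40 PM UTC.
Add 5 hours 25 minutes layover in Varnholm → 10:05 PM UTC.
Add 9 hours and 39 minutes leg 2 → 7:44 AM UTC (Jun 11).
Add 4 hours and 33 minutes layover in Brisbane → 12:17 PM UTC.
Add 12 hours 49 minutes leg 3 → 1:06 AM UTC (Jun 12).
Add 6 hours and 25 minutes layover in Kolkata → 7:31 AM UTC.
Add 14 hours 20 minutes leg 4 → 9:51 PM UTC.
Hanoi is UTC+7:00, so local arrival = 9:51 PM + 7:00 = 4:51 AM on Jun 13.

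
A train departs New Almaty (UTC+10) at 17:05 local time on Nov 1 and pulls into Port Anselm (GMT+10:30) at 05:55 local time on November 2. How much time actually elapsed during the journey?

Departure in UTC: 17:05 − 10:00 = 07:05 on Nov 1.
Arrival in UTC: 05:55 − 10:30 = 19:25 on Nov 1.
Elapsed = 19:25 − 07:05 = 12 hours 20 minutes.

12 hours 20 minutes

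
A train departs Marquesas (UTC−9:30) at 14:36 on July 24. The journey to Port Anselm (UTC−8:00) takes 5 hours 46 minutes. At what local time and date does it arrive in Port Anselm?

Convert departure to UTC: 14:36 + 9:30 = 00:06 UTC on Jul 25.
Add 5 hours and 46 minutes travel time → 05:52 UTC.
Port Anselm is UTC−8:00, so local arrival = 05:52 − 8:00 = 21:52 on Jul 24.

21:52 on July 24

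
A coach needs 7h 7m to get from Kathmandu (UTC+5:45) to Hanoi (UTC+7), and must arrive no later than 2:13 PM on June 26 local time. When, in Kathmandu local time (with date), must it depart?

Target arrival in UTC: 2:13 PM − 7:00 = 7:13 AM on Jun 26.
Subtract 7 hours and 7 minutes → departure 12:06 AM UTC on Jun 26.
Kathmandu is UTC+5:45: 12:06 AM + 5:45 = 5:51 AM on Jun 26.

5:51 AM on Jun 26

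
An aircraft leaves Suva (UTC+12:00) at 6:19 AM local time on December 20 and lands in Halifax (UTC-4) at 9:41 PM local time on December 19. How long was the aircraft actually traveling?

7 hours 22 minutes

Departure in UTC: 6:19 AM − 12:00 = 6:19 PM on Dec 19.
Arrival in UTC: 9:41 PM + 4:00 = 1:41 AM on Dec 20.
Elapsed = 1:41 AM − 6:19 PM (+1 day) = 7 hours 22 minutes.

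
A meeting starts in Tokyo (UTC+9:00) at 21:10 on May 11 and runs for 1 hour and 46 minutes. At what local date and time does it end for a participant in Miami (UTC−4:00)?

Convert start to UTC: 21:10 − 9:00 = 12:10 UTC on May 11.
Add 1 hour and 46 minutes duration → 13:56 UTC.
Miami is UTC−4:00, so local end time = 13:56 − 4:00 = 09:56 on May 11.

09:56 on May 11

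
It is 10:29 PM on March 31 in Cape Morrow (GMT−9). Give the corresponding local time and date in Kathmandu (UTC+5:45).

1:14 PM on April 1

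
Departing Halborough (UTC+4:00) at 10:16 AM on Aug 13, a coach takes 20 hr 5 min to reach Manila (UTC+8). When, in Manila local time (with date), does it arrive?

Convert departure to UTC: 10:16 AM − 4:00 = 6:16 AM UTC on Aug 13.
Add 20 hours and 5 minutes travel time → 2:21 AM UTC (Aug 14).
Manila is UTC+8:00, so local arrival = 2:21 AM + 8:00 = 10:21 AM on Aug 14.

10:21 AM on August 14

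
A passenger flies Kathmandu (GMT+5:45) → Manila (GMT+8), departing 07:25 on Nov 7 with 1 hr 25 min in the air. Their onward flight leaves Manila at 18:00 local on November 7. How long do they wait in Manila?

6 hours 55 minutes

Convert departure to UTC: 07:25 − 5:45 = 01:40 UTC on Nov 7.
Add 1 hour and 25 minutes flight time → 03:05 UTC.
Manila is UTC+8:00, so local arrival = 03:05 + 8:00 = 11:05 on Nov 7.
Layover = 18:00 − 11:05 = 6 hours 55 minutes.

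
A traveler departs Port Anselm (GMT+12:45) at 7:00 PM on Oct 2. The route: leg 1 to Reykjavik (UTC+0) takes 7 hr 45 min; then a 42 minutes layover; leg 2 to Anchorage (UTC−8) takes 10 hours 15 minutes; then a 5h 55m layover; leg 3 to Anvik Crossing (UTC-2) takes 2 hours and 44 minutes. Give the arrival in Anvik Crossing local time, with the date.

7:36 AM on Oct 3

Convert departure to UTC: 7:00 PM − 12:45 = 6:15 AM UTC on Oct 2.
Add 7 hours 45 minutes leg 1 → 2:00 PM UTC.
Add 42 minutes layover in Reykjavik → 2:42 PM UTC.
Add 10 hours and 15 minutes leg 2 → 12:57 AM UTC (Oct 3).
Add 5 hours and 55 minutes layover in Anchorage → 6:52 AM UTC.
Add 2 hours 44 minutes leg 3 → 9:36 AM UTC.
Anvik Crossing is UTC−2:00, so local arrival = 9:36 AM − 2:00 = 7:36 AM on Oct 3.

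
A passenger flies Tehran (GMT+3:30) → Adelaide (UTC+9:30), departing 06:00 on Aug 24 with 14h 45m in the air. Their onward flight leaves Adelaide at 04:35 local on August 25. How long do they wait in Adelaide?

1 hour 50 minutes

Convert departure to UTC: 06:00 − 3:30 = 02:30 UTC on Aug 24.
Add 14 hours and 45 minutes flight time → 17:15 UTC.
Adelaide is UTC+9:30, so local arrival = 17:15 + 9:30 = 02:45 on Aug 25.
Layover = 04:35 − 02:45 = 1 hour 50 minutes.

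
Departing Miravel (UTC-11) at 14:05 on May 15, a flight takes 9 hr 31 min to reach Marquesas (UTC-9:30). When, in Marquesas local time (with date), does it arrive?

Convert departure to UTC: 14:05 + 11:00 = 01:05 UTC on May 16.
Add 9 hours 31 minutes travel time → 10:36 UTC.
Marquesas is UTC−9:30, so local arrival = 10:36 − 9:30 = 01:06 on May 16.

01:06 on May 16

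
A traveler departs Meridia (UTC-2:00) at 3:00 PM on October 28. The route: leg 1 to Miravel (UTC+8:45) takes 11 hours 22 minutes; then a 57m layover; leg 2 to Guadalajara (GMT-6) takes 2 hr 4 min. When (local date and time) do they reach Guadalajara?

Convert departure to UTC: 3:00 PM + 2:00 = 5:00 PM UTC on Oct 28.
Add 11 hours and 22 minutes leg 1 → 4:22 AM UTC (Oct 29).
Add 57 minutes layover in Miravel → 5:19 AM UTC.
Add 2 hours 4 minutes leg 2 → 7:23 AM UTC.
Guadalajara is UTC−6:00, so local arrival = 7:23 AM − 6:00 = 1:23 AM on Oct 29.

1:23 AM on Oct 29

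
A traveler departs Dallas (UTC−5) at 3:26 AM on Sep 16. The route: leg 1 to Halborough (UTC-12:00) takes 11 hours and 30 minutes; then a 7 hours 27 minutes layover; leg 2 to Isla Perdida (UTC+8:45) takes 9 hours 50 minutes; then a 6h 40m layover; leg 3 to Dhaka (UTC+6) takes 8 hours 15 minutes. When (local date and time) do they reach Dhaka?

10:08 AM on September 18

Convert departure to UTC: 3:26 AM + 5:00 = 8:26 AM UTC on Sep 16.
Add 11 hours 30 minutes leg 1 → 7:56 PM UTC.
Add 7 hours 27 minutes layover in Halborough → 3:23 AM UTC (Sep 17).
Add 9 hours and 50 minutes leg 2 → 1:13 PM UTC.
Add 6 hours 40 minutes layover in Isla Perdida → 7:53 PM UTC.
Add 8 hours 15 minutes leg 3 → 4:08 AM UTC (Sep 18).
Dhaka is UTC+6:00, so local arrival = 4:08 AM + 6:00 = 10:08 AM on Sep 18.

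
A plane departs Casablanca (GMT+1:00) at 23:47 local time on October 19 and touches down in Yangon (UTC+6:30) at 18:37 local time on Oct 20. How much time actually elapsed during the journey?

13 hours 20 minutes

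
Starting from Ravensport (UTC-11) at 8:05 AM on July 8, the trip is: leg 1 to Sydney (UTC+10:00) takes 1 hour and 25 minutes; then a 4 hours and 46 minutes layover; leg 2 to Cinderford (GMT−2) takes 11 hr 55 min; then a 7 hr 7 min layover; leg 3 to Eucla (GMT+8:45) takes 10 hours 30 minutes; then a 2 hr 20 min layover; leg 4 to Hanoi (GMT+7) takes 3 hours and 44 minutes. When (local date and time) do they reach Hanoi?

Convert departure to UTC: 8:05 AM + 11:00 = 7:05 PM UTC on Jul 8.
Add 1 hour 25 minutes leg 1 → 8:30 PM UTC.
Add 4 hours and 46 minutes layover in Sydney → 1:16 AM UTC (Jul 9).
Add 11 hours and 55 minutes leg 2 → 1:11 PM UTC.
Add 7 hours 7 minutes layover in Cinderford → 8:18 PM UTC.
Add 10 hours 30 minutes leg 3 → 6:48 AM UTC (Jul 10).
Add 2 hours and 20 minutes layover in Eucla → 9:08 AM UTC.
Add 3 hours 44 minutes leg 4 → 12:52 PM UTC.
Hanoi is UTC+7:00, so local arrival = 12:52 PM + 7:00 = 7:52 PM on Jul 10.

7:52 PM on July 10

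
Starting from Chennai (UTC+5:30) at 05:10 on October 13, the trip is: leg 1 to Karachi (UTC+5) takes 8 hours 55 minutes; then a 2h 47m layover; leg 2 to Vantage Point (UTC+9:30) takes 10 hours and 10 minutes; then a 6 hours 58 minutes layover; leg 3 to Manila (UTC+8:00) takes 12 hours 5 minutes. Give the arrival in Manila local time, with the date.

00:35 on October 15

Convert departure to UTC: 05:10 − 5:30 = 23:40 UTC on Oct 12.
Add 8 hours and 55 minutes leg 1 → 08:35 UTC (Oct 13).
Add 2 hours 47 minutes layover in Karachi → 11:22 UTC.
Add 10 hours 10 minutes leg 2 → 21:32 UTC.
Add 6 hours 58 minutes layover in Vantage Point → 04:30 UTC (Oct 14).
Add 12 hours 5 minutes leg 3 → 16:35 UTC.
Manila is UTC+8:00, so local arrival = 16:35 + 8:00 = 00:35 on Oct 15.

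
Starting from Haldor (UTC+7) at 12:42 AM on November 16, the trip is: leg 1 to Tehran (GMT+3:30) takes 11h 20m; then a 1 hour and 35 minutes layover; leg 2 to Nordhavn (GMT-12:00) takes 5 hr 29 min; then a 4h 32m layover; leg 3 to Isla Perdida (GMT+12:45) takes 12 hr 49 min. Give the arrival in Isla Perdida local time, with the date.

6:12 PM on November 17

Convert departure to UTC: 12:42 AM − 7:00 = 5:42 PM UTC on Nov 15.
Add 11 hours and 20 minutes leg 1 → 5:02 AM UTC (Nov 16).
Add 1 hour and 35 minutes layover in Tehran → 6:37 AM UTC.
Add 5 hours and 29 minutes leg 2 → 12:06 PM UTC.
Add 4 hours and 32 minutes layover in Nordhavn → 4:38 PM UTC.
Add 12 hours 49 minutes leg 3 → 5:27 AM UTC (Nov 17).
Isla Perdida is UTC+12:45, so local arrival = 5:27 AM + 12:45 = 6:12 PM on Nov 17.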